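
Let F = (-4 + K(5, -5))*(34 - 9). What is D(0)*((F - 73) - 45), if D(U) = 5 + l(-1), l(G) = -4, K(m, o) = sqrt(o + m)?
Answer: -218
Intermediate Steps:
K(m, o) = sqrt(m + o)
F = -100 (F = (-4 + sqrt(5 - 5))*(34 - 9) = (-4 + sqrt(0))*25 = (-4 + 0)*25 = -4*25 = -100)
D(U) = 1 (D(U) = 5 - 4 = 1)
D(0)*((F - 73) - 45) = 1*((-100 - 73) - 45) = 1*(-173 - 45) = 1*(-218) = -218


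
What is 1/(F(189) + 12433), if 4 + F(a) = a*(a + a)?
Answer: 1/83871 ≈ 1.1923e-5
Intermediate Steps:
F(a) = -4 + 2*a² (F(a) = -4 + a*(a + a) = -4 + a*(2*a) = -4 + 2*a²)
1/(F(189) + 12433) = 1/((-4 + 2*189²) + 12433) = 1/((-4 + 2*35721) + 12433) = 1/((-4 + 71442) + 12433) = 1/(71438 + 12433) = 1/83871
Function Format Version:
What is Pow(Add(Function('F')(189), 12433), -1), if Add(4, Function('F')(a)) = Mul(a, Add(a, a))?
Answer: Rational(1, 83871) ≈ 1.1923e-5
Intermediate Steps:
Function('F')(a) = Add(-4, Mul(2, Pow(a, 2))) (Function('F')(a) = Add(-4, Mul(a, Add(a, a))) = Add(-4, Mul(a, Mul(2, a))) = Add(-4, Mul(2, Pow(a, 2))))
Pow(Add(Function('F')(189), 12433), -1) = Pow(Add(Add(-4, Mul(2, Pow(189, 2))), 12433), -1) = Pow(Add(Add(-4, Mul(2, 35721)), 12433), -1) = Pow(Add(Add(-4, 71442), 12433), -1) = Pow(Add(71438, 12433), -1) = Pow(83871, -1) = Rational(1, 83871)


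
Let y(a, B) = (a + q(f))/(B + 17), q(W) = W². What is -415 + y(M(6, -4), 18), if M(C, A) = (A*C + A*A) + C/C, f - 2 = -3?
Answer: -14531/35 ≈ -415.17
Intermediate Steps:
f = -1 (f = 2 - 3 = -1)
M(C, A) = 1 + A² + A*C (M(C, A) = (A*C + A²) + 1 = (A² + A*C) + 1 = 1 + A² + A*C)
y(a, B) = (1 + a)/(17 + B) (y(a, B) = (a + (-1)²)/(B + 17) = (a + 1)/(17 + B) = (1 + a)/(17 + B))
-415 + y(M(6, -4), 18) = -415 + (1 + (1 + (-4)² - 4*6))/(17 + 18) = -415 + (1 + (1 + 16 - 24))/35 = -415 + (1 - 7)/35 = -415 + (1/35)*(-6) = -415 - 6/35 = -14531/35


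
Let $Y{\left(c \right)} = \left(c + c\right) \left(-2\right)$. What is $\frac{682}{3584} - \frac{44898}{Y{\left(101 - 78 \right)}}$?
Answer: $\frac{20122147}{41216} \approx 488.21$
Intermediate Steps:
$Y{\left(c \right)} = - 4 c$ ($Y{\left(c \right)} = 2 c \left(-2\right) = - 4 c$)
$\frac{682}{3584} - \frac{44898}{Y{\left(101 - 78 \right)}} = \frac{682}{3584} - \frac{44898}{\left(-4\right) \left(101 - 78\right)} = 682 \cdot \frac{1}{3584} - \frac{44898}{\left(-4\right) 23} = \frac{341}{1792} - \frac{44898}{-92} = \frac{341}{1792} - - \frac{22449}{46} = \frac{341}{1792} + \frac{22449}{46} = \frac{20122147}{41216}$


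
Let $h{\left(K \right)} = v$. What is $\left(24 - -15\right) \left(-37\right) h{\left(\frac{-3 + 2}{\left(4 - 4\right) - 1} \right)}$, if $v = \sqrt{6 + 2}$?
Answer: $- 2886 \sqrt{2} \approx -4081.4$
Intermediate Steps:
$v = 2 \sqrt{2}$ ($v = \sqrt{8} = 2 \sqrt{2} \approx 2.8284$)
$h{\left(K \right)} = 2 \sqrt{2}$
$\left(24 - -15\right) \left(-37\right) h{\left(\frac{-3 + 2}{\left(4 - 4\right) - 1} \right)} = \left(24 - -15\right) \left(-37\right) 2 \sqrt{2} = \left(24 + 15\right) \left(-37\right) 2 \sqrt{2} = 39 \left(-37\right) 2 \sqrt{2} = - 1443 \cdot 2 \sqrt{2} = - 2886 \sqrt{2}$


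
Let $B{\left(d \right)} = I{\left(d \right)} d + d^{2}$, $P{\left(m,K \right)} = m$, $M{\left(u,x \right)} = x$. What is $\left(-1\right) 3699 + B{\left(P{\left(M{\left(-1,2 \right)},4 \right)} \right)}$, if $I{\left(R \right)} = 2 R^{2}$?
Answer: $-3679$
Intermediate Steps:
$B{\left(d \right)} = d^{2} + 2 d^{3}$ ($B{\left(d \right)} = 2 d^{2} d + d^{2} = 2 d^{3} + d^{2} = d^{2} + 2 d^{3}$)
$\left(-1\right) 3699 + B{\left(P{\left(M{\left(-1,2 \right)},4 \right)} \right)} = \left(-1\right) 3699 + 2^{2} \left(1 + 2 \cdot 2\right) = -3699 + 4 \left(1 + 4\right) = -3699 + 4 \cdot 5 = -3699 + 20 = -3679$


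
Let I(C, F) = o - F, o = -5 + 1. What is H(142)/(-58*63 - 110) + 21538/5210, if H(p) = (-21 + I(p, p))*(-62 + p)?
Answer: 18834329/2451305 ≈ 7.6834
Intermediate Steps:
o = -4
I(C, F) = -4 - F
H(p) = (-62 + p)*(-25 - p) (H(p) = (-21 + (-4 - p))*(-62 + p) = (-25 - p)*(-62 + p) = (-62 + p)*(-25 - p))
H(142)/(-58*63 - 110) + 21538/5210 = (1550 - 1*142² + 37*142)/(-58*63 - 110) + 21538/5210 = (1550 - 1*20164 + 5254)/(-3654 - 110) + 21538*(1/5210) = (1550 - 20164 + 5254)/(-3764) + 10769/2605 = -13360*(-1/3764) + 10769/2605 = 3340/941 + 10769/2605 = 18834329/2451305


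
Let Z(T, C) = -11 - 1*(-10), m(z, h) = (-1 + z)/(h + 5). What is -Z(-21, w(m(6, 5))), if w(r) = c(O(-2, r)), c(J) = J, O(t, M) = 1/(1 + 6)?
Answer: 1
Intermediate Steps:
O(t, M) = 1/7
m(z, h) = (-1 + z)/(5 + h)
w(r) = 1/7
Z(T, C) = -1 (Z(T, C) = -11 + 10 = -1)
-Z(-21, w(m(6, 5))) = -1*(-1) = 1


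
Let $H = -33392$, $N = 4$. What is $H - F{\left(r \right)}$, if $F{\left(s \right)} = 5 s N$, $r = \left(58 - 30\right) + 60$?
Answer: $-35152$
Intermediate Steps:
$r = 88$ ($r = 28 + 60 = 88$)
$F{\left(s \right)} = 20 s$ ($F{\left(s \right)} = 5 s 4 = 20 s$)
$H - F{\left(r \right)} = -33392 - 20 \cdot 88 = -33392 - 1760 = -35152$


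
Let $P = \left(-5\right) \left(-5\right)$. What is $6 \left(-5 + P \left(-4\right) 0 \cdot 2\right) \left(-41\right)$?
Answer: $1230$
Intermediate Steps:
$P = 25$
$6 \left(-5 + P \left(-4\right) 0 \cdot 2\right) \left(-41\right) = 6 \left(-5 + 25 \left(-4\right) 0 \cdot 2\right) \left(-41\right) = 6 \left(-5 + 25 \cdot 0 \cdot 2\right) \left(-41\right) = 6 \left(-5 + 25 \cdot 0\right) \left(-41\right) = 6 \left(-5 + 0\right) \left(-41\right) = 6 \left(-5\right) \left(-41\right) = \left(-30\right) \left(-41\right) = 1230$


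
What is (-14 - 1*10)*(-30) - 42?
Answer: 678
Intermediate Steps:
(-14 - 1*10)*(-30) - 42 = (-14 - 10)*(-30) - 42 = -24*(-30) - 42 = 720 - 42 = 678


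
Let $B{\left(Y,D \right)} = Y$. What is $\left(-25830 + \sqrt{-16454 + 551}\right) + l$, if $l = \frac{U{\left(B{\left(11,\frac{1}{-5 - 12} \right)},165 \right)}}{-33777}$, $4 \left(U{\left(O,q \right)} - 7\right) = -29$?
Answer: $- \frac{3489839639}{135108} + 3 i \sqrt{1767} \approx -25830.0 + 126.11 i$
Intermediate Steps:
$U{\left(O,q \right)} = - \frac{1}{4}$ ($U{\left(O,q \right)} = 7 + \frac{1}{4} \left(-29\right) = 7 - \frac{29}{4} = - \frac{1}{4}$)
$l = \frac{1}{135108}$ ($l = - \frac{1}{4 \left(-33777\right)} = \left(- \frac{1}{4}\right) \left(- \frac{1}{33777}\right) = \frac{1}{135108} \approx 7.4015 \cdot 10^{-6}$)
$\left(-25830 + \sqrt{-16454 + 551}\right) + l = \left(-25830 + \sqrt{-16454 + 551}\right) + \frac{1}{135108} = \left(-25830 + \sqrt{-15903}\right) + \frac{1}{135108} = \left(-25830 + 3 i \sqrt{1767}\right) + \frac{1}{135108} = - \frac{3489839639}{135108} + 3 i \sqrt{1767}$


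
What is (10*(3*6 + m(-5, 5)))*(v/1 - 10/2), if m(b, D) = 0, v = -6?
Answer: -1980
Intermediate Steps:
(10*(3*6 + m(-5, 5)))*(v/1 - 10/2) = (10*(3*6 + 0))*(-6/1 - 10/2) = (10*(18 + 0))*(-6*1 - 10*½) = (10*18)*(-6 - 5) = 180*(-11) = -1980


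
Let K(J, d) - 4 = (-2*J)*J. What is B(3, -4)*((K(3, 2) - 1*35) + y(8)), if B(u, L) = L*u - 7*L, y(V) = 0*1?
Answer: -784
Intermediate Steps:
y(V) = 0
K(J, d) = 4 - 2*J² (K(J, d) = 4 + (-2*J)*J = 4 - 2*J²)
B(u, L) = -7*L + L*u
B(3, -4)*((K(3, 2) - 1*35) + y(8)) = (-4*(-7 + 3))*(((4 - 2*3²) - 1*35) + 0) = (-4*(-4))*(((4 - 2*9) - 35) + 0) = 16*(((4 - 18) - 35) + 0) = 16*((-14 - 35) + 0) = 16*(-49 + 0) = 16*(-49) = -784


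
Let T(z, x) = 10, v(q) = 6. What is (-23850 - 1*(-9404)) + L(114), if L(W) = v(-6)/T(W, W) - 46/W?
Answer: -4117054/285 ≈ -14446.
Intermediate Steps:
L(W) = 3/5 - 46/W (L(W) = 6/10 - 46/W = 6*(1/10) - 46/W = 3/5 - 46/W)
(-23850 - 1*(-9404)) + L(114) = (-23850 - 1*(-9404)) + (3/5 - 46/114) = (-23850 + 9404) + (3/5 - 46*1/114) = -14446 + (3/5 - 23/57) = -14446 + 56/285 = -4117054/285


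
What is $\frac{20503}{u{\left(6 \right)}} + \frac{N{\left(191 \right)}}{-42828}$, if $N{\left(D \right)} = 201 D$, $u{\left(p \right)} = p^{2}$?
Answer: $\frac{36530017}{64242} \approx 568.63$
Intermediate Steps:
$\frac{20503}{u{\left(6 \right)}} + \frac{N{\left(191 \right)}}{-42828} = \frac{20503}{6^{2}} + \frac{201 \cdot 191}{-42828} = \frac{20503}{36} + 38391 \left(- \frac{1}{42828}\right) = 20503 \cdot \frac{1}{36} - \frac{12797}{14276} = \frac{20503}{36} - \frac{12797}{14276} = \frac{36530017}{64242}$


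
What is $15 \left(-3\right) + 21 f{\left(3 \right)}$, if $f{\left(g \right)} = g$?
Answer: $18$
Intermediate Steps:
$15 \left(-3\right) + 21 f{\left(3 \right)} = 15 \left(-3\right) + 21 \cdot 3 = -45 + 63 = 18$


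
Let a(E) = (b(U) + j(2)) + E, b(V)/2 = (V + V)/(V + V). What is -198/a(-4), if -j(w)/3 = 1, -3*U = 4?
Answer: 198/5 ≈ 39.600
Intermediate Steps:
U = -4/3 (U = -⅓*4 = -4/3 ≈ -1.3333)
b(V) = 2 (b(V) = 2*((V + V)/(V + V)) = 2*((2*V)/((2*V))) = 2*((2*V)*(1/(2*V))) = 2*1 = 2)
j(w) = -3 (j(w) = -3*1 = -3)
a(E) = -1 + E (a(E) = (2 - 3) + E = -1 + E)
-198/a(-4) = -198/(-1 - 4) = -198/(-5) = -198*(-⅕) = 198/5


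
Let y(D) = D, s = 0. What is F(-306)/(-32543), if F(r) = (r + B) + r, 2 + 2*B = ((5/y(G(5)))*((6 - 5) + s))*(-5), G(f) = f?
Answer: 1231/65086 ≈ 0.018913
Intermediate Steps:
B = -7/2 (B = -1 + (((5/5)*((6 - 5) + 0))*(-5))/2 = -1 + (((5*(⅕))*(1 + 0))*(-5))/2 = -1 + ((1*1)*(-5))/2 = -1 + (1*(-5))/2 = -1 + (½)*(-5) = -1 - 5/2 = -7/2 ≈ -3.5000)
F(r) = -7/2 + 2*r (F(r) = (r - 7/2) + r = (-7/2 + r) + r = -7/2 + 2*r)
F(-306)/(-32543) = (-7/2 + 2*(-306))/(-32543) = (-7/2 - 612)*(-1/32543) = -1231/2*(-1/32543) = 1231/65086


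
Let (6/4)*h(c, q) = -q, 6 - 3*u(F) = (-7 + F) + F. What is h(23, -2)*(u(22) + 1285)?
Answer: 15296/9 ≈ 1699.6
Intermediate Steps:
u(F) = 13/3 - 2*F/3 (u(F) = 2 - ((-7 + F) + F)/3 = 2 - (-7 + 2*F)/3 = 2 + (7/3 - 2*F/3) = 13/3 - 2*F/3)
h(c, q) = -2*q/3 (h(c, q) = 2*(-q)/3 = -2*q/3)
h(23, -2)*(u(22) + 1285) = (-⅔*(-2))*((13/3 - ⅔*22) + 1285) = 4*((13/3 - 44/3) + 1285)/3 = 4*(-31/3 + 1285)/3 = (4/3)*(3824/3) = 15296/9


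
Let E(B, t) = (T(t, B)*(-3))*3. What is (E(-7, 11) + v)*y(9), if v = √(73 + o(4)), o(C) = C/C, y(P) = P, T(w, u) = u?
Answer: 567 + 9*√74 ≈ 644.42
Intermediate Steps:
E(B, t) = -9*B (E(B, t) = (B*(-3))*3 = -3*B*3 = -9*B)
o(C) = 1
v = √74 (v = √(73 + 1) = √74 ≈ 8.6023)
(E(-7, 11) + v)*y(9) = (-9*(-7) + √74)*9 = (63 + √74)*9 = 567 + 9*√74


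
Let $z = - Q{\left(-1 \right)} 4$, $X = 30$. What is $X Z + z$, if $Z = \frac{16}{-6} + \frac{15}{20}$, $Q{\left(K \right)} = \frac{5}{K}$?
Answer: $- \frac{75}{2} \approx -37.5$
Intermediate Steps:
$Z = - \frac{23}{12}$ ($Z = 16 \left(- \frac{1}{6}\right) + 15 \cdot \frac{1}{20} = - \frac{8}{3} + \frac{3}{4} = - \frac{23}{12} \approx -1.9167$)
$z = 20$ ($z = - \frac{5}{-1} \cdot 4 = - 5 \left(-1\right) 4 = \left(-1\right) \left(-5\right) 4 = 5 \cdot 4 = 20$)
$X Z + z = 30 \left(- \frac{23}{12}\right) + 20 = - \frac{115}{2} + 20 = - \frac{75}{2}$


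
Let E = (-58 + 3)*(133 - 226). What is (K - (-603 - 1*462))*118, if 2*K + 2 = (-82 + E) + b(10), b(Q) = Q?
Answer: 423089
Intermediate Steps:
E = 5115 (E = -55*(-93) = 5115)
K = 5041/2 (K = -1 + ((-82 + 5115) + 10)/2 = -1 + (5033 + 10)/2 = -1 + (½)*5043 = -1 + 5043/2 = 5041/2 ≈ 2520.5)
(K - (-603 - 1*462))*118 = (5041/2 - (-603 - 1*462))*118 = (5041/2 - (-603 - 462))*118 = (5041/2 - 1*(-1065))*118 = (5041/2 + 1065)*118 = (7171/2)*118 = 423089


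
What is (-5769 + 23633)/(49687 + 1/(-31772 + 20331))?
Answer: 102191012/284234483 ≈ 0.35953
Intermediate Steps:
(-5769 + 23633)/(49687 + 1/(-31772 + 20331)) = 17864/(49687 + 1/(-11441)) = 17864/(49687 - 1/11441) = 17864/(568468966/11441) = 17864*(11441/568468966) = 102191012/284234483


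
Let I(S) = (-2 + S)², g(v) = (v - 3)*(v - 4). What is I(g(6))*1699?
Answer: 27184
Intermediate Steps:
g(v) = (-4 + v)*(-3 + v) (g(v) = (-3 + v)*(-4 + v) = (-4 + v)*(-3 + v))
I(g(6))*1699 = (-2 + (12 + 6² - 7*6))²*1699 = (-2 + (12 + 36 - 42))²*1699 = (-2 + 6)²*1699 = 4²*1699 = 16*1699 = 27184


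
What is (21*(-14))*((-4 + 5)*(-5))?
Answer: 1470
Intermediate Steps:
(21*(-14))*((-4 + 5)*(-5)) = -294*(-5) = 1470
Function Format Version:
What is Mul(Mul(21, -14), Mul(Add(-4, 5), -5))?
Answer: 1470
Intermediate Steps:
Mul(Mul(21, -14), Mul(Add(-4, 5), -5)) = Mul(-294, Mul(1, -5)) = Mul(-294, -5) = 1470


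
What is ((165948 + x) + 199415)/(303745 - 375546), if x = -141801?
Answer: -223562/71801 ≈ -3.1136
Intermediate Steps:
((165948 + x) + 199415)/(303745 - 375546) = ((165948 - 141801) + 199415)/(303745 - 375546) = (24147 + 199415)/(-71801) = 223562*(-1/71801) = -223562/71801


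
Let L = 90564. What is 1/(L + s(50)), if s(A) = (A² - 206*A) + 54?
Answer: 1/82818 ≈ 1.2075e-5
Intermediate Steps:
s(A) = 54 + A² - 206*A
1/(L + s(50)) = 1/(90564 + (54 + 50² - 206*50)) = 1/(90564 + (54 + 2500 - 10300)) = 1/(90564 - 7746) = 1/82818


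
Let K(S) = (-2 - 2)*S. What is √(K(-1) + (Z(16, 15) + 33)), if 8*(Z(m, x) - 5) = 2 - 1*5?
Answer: 3*√74/4 ≈ 6.4517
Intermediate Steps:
Z(m, x) = 37/8 (Z(m, x) = 5 + (2 - 1*5)/8 = 5 + (2 - 5)/8 = 5 + (⅛)*(-3) = 5 - 3/8 = 37/8)
K(S) = -4*S
√(K(-1) + (Z(16, 15) + 33)) = √(-4*(-1) + (37/8 + 33)) = √(4 + 301/8) = √(333/8) = 3*√74/4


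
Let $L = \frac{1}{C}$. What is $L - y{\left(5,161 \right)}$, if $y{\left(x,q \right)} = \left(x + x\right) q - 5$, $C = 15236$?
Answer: $- \frac{24453779}{15236} \approx -1605.0$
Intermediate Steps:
$y{\left(x,q \right)} = -5 + 2 q x$ ($y{\left(x,q \right)} = 2 x q - 5 = 2 q x - 5 = -5 + 2 q x$)
$L = \frac{1}{15236} \approx 6.5634 \cdot 10^{-5}$
$L - y{\left(5,161 \right)} = \frac{1}{15236} - \left(-5 + 2 \cdot 161 \cdot 5\right) = \frac{1}{15236} - \left(-5 + 1610\right) = \frac{1}{15236} - 1605 = - \frac{24453779}{15236}$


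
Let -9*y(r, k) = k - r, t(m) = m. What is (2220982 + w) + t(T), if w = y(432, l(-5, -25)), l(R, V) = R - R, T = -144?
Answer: 2220886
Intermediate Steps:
l(R, V) = 0
y(r, k) = -k/9 + r/9 (y(r, k) = -(k - r)/9 = -k/9 + r/9)
w = 48 (w = -⅑*0 + (⅑)*432 = 0 + 48 = 48)
(2220982 + w) + t(T) = (2220982 + 48) - 144 = 2221030 - 144 = 2220886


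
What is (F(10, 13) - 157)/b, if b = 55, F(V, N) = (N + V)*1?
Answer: -134/55 ≈ -2.4364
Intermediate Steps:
F(V, N) = N + V
(F(10, 13) - 157)/b = ((13 + 10) - 157)/55 = (23 - 157)*(1/55) = -134*1/55 = -134/55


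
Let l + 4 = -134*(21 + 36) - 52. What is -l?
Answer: 7694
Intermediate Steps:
l = -7694 (l = -4 + (-134*(21 + 36) - 52) = -4 + (-134*57 - 52) = -4 + (-7638 - 52) = -4 - 7690 = -7694)
-l = -1*(-7694) = 7694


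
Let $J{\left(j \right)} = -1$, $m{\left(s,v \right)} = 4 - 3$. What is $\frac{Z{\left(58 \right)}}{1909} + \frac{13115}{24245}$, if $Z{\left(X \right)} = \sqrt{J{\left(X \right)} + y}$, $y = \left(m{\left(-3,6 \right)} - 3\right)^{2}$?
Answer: $\frac{2623}{4849} + \frac{\sqrt{3}}{1909} \approx 0.54184$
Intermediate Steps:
$m{\left(s,v \right)} = 1$ ($m{\left(s,v \right)} = 4 - 3 = 1$)
$y = 4$ ($y = \left(1 - 3\right)^{2} = \left(-2\right)^{2} = 4$)
$Z{\left(X \right)} = \sqrt{3}$ ($Z{\left(X \right)} = \sqrt{-1 + 4} = \sqrt{3}$)
$\frac{Z{\left(58 \right)}}{1909} + \frac{13115}{24245} = \frac{\sqrt{3}}{1909} + \frac{13115}{24245} = \sqrt{3} \cdot \frac{1}{1909} + 13115 \cdot \frac{1}{24245} = \frac{\sqrt{3}}{1909} + \frac{2623}{4849} = \frac{2623}{4849} + \frac{\sqrt{3}}{1909}$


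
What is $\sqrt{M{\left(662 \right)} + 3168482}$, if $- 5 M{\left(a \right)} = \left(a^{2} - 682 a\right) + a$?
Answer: $\frac{2 \sqrt{19818735}}{5} \approx 1780.7$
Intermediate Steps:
$M{\left(a \right)} = - \frac{a^{2}}{5} + \frac{681 a}{5}$ ($M{\left(a \right)} = - \frac{\left(a^{2} - 682 a\right) + a}{5} = - \frac{a^{2} - 681 a}{5} = - \frac{a^{2}}{5} + \frac{681 a}{5}$)
$\sqrt{M{\left(662 \right)} + 3168482} = \sqrt{\frac{1}{5} \cdot 662 \left(681 - 662\right) + 3168482} = \sqrt{\frac{1}{5} \cdot 662 \cdot 19 + 3168482} = \sqrt{\frac{12578}{5} + 3168482} = \sqrt{\frac{15854988}{5}} = \frac{2 \sqrt{19818735}}{5}$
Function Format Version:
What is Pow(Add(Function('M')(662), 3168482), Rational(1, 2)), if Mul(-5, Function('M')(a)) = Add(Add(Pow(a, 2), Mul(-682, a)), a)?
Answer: Mul(Rational(2, 5), Pow(19818735, Rational(1, 2))) ≈ 1780.7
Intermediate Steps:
Function('M')(a) = Add(Mul(Rational(-1, 5), Pow(a, 2)), Mul(Rational(681, 5), a)) (Function('M')(a) = Mul(Rational(-1, 5), Add(Add(Pow(a, 2), Mul(-682, a)), a)) = Mul(Rational(-1, 5), Add(Pow(a, 2), Mul(-681, a))) = Add(Mul(Rational(-1, 5), Pow(a, 2)), Mul(Rational(681, 5), a)))
Pow(Add(Function('M')(662), 3168482), Rational(1, 2)) = Pow(Add(Mul(Rational(1, 5), 662, Add(681, Mul(-1, 662))), 3168482), Rational(1, 2)) = Pow(Add(Mul(Rational(1, 5), 662, Add(681, -662)), 3168482), Rational(1, 2)) = Pow(Add(Mul(Rational(1, 5), 662, 19), 3168482), Rational(1, 2)) = Pow(Add(Rational(12578, 5), 3168482), Rational(1, 2)) = Pow(Rational(15854988, 5), Rational(1, 2)) = Mul(Rational(2, 5), Pow(19818735, Rational(1, 2)))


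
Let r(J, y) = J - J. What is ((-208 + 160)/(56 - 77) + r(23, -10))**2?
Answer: 256/49 ≈ 5.2245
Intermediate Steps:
r(J, y) = 0
((-208 + 160)/(56 - 77) + r(23, -10))**2 = ((-208 + 160)/(56 - 77) + 0)**2 = (-48/(-21) + 0)**2 = (-48*(-1/21) + 0)**2 = (16/7 + 0)**2 = (16/7)**2 = 256/49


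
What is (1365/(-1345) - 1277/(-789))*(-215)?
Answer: -27544940/212241 ≈ -129.78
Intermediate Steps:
(1365/(-1345) - 1277/(-789))*(-215) = (1365*(-1/1345) - 1277*(-1/789))*(-215) = (-273/269 + 1277/789)*(-215) = (128116/212241)*(-215) = -27544940/212241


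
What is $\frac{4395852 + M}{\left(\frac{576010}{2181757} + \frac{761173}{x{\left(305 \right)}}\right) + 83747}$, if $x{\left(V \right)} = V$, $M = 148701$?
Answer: $\frac{3024108647484405}{57389129265106} \approx 52.695$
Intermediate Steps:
$\frac{4395852 + M}{\left(\frac{576010}{2181757} + \frac{761173}{x{\left(305 \right)}}\right) + 83747} = \frac{4395852 + 148701}{\left(\frac{576010}{2181757} + \frac{761173}{305}\right) + 83747} = \frac{4544553}{\left(576010 \cdot \frac{1}{2181757} + 761173 \cdot \frac{1}{305}\right) + 83747} = \frac{4544553}{\left(\frac{576010}{2181757} + \frac{761173}{305}\right) + 83747} = \frac{4544553}{\frac{1660870204011}{665435885} + 83747} = \frac{4544553}{\frac{57389129265106}{665435885}} = 4544553 \cdot \frac{665435885}{57389129265106} = \frac{3024108647484405}{57389129265106}$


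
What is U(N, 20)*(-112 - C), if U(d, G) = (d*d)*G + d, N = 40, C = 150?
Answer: -8394480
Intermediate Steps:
U(d, G) = d + G*d² (U(d, G) = d²*G + d = G*d² + d = d + G*d²)
U(N, 20)*(-112 - C) = (40*(1 + 20*40))*(-112 - 1*150) = (40*(1 + 800))*(-112 - 150) = (40*801)*(-262) = 32040*(-262) = -8394480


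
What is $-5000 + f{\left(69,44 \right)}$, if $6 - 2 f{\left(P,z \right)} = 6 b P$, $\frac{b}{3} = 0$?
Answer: $-4997$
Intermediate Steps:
$b = 0$ ($b = 3 \cdot 0 = 0$)
$f{\left(P,z \right)} = 3$ ($f{\left(P,z \right)} = 3 - \frac{6 \cdot 0 P}{2} = 3 - \frac{0 P}{2} = 3 - 0 = 3 + 0 = 3$)
$-5000 + f{\left(69,44 \right)} = -5000 + 3 = -4997$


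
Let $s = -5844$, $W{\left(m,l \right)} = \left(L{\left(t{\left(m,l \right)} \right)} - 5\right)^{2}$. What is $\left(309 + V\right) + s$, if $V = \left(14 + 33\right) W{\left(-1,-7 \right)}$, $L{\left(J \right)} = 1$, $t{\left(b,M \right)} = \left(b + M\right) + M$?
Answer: $-4783$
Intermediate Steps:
$t{\left(b,M \right)} = b + 2 M$ ($t{\left(b,M \right)} = \left(M + b\right) + M = b + 2 M$)
$W{\left(m,l \right)} = 16$ ($W{\left(m,l \right)} = \left(1 - 5\right)^{2} = \left(-4\right)^{2} = 16$)
$V = 752$ ($V = \left(14 + 33\right) 16 = 47 \cdot 16 = 752$)
$\left(309 + V\right) + s = \left(309 + 752\right) - 5844 = 1061 - 5844 = -4783$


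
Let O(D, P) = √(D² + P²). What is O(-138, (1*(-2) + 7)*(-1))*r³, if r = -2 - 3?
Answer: -125*√19069 ≈ -17261.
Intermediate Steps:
r = -5
O(-138, (1*(-2) + 7)*(-1))*r³ = √((-138)² + ((1*(-2) + 7)*(-1))²)*(-5)³ = √(19044 + ((-2 + 7)*(-1))²)*(-125) = √(19044 + (5*(-1))²)*(-125) = √(19044 + (-5)²)*(-125) = √(19044 + 25)*(-125) = √19069*(-125) = -125*√19069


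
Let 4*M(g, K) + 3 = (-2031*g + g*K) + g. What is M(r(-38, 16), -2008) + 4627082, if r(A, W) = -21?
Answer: 18593123/4 ≈ 4.6483e+6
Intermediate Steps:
M(g, K) = -¾ - 1015*g/2 + K*g/4 (M(g, K) = -¾ + ((-2031*g + g*K) + g)/4 = -¾ + ((-2031*g + K*g) + g)/4 = -¾ + (-2030*g + K*g)/4 = -¾ + (-1015*g/2 + K*g/4) = -¾ - 1015*g/2 + K*g/4)
M(r(-38, 16), -2008) + 4627082 = (-¾ - 1015/2*(-21) + (¼)*(-2008)*(-21)) + 4627082 = (-¾ + 21315/2 + 10542) + 4627082 = 84795/4 + 4627082 = 18593123/4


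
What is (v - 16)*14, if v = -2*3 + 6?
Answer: -224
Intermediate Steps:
v = 0 (v = -6 + 6 = 0)
(v - 16)*14 = (0 - 16)*14 = -16*14 = -224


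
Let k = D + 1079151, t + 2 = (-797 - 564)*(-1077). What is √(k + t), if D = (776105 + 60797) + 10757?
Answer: √3392605 ≈ 1841.9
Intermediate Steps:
D = 847659 (D = 836902 + 10757 = 847659)
t = 1465795 (t = -2 + (-797 - 564)*(-1077) = -2 - 1361*(-1077) = -2 + 1465797 = 1465795)
k = 1926810 (k = 847659 + 1079151 = 1926810)
√(k + t) = √(1926810 + 1465795) = √3392605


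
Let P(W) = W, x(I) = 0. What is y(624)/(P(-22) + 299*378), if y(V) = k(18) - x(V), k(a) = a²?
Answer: 81/28250 ≈ 0.0028673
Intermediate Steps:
y(V) = 324 (y(V) = 18² - 1*0 = 324 + 0 = 324)
y(624)/(P(-22) + 299*378) = 324/(-22 + 299*378) = 324/(-22 + 113022) = 324/113000 = 324*(1/113000) = 81/28250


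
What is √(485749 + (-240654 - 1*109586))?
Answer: √135509 ≈ 368.12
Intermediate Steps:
√(485749 + (-240654 - 1*109586)) = √(485749 + (-240654 - 109586)) = √(485749 - 350240) = √135509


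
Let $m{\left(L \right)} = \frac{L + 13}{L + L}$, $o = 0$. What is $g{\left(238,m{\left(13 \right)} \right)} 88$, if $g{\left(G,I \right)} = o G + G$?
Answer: $20944$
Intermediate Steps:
$m{\left(L \right)} = \frac{13 + L}{2 L}$
$g{\left(G,I \right)} = G$ ($g{\left(G,I \right)} = 0 G + G = 0 + G = G$)
$g{\left(238,m{\left(13 \right)} \right)} 88 = 238 \cdot 88 = 20944$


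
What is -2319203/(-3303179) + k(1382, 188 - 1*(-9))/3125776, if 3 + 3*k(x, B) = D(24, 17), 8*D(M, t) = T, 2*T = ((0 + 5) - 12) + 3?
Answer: 86991665977009/123899971702848 ≈ 0.70211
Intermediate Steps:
T = -2 (T = (((0 + 5) - 12) + 3)/2 = ((5 - 12) + 3)/2 = (-7 + 3)/2 = (½)*(-4) = -2)
D(M, t) = -¼ (D(M, t) = (⅛)*(-2) = -¼)
k(x, B) = -13/12 (k(x, B) = -1 + (⅓)*(-¼) = -1 - 1/12 = -13/12)
-2319203/(-3303179) + k(1382, 188 - 1*(-9))/3125776 = -2319203/(-3303179) - 13/12/3125776 = -2319203*(-1/3303179) - 13/12*1/3125776 = 2319203/3303179 - 13/37509312 = 86991665977009/123899971702848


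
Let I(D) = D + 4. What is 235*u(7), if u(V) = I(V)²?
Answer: 28435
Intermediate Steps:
I(D) = 4 + D
u(V) = (4 + V)²
235*u(7) = 235*(4 + 7)² = 235*11² = 235*121 = 28435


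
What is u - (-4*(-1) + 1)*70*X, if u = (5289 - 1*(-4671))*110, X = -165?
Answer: 1153350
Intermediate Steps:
u = 1095600 (u = (5289 + 4671)*110 = 9960*110 = 1095600)
u - (-4*(-1) + 1)*70*X = 1095600 - (-4*(-1) + 1)*70*(-165) = 1095600 - (4 + 1)*70*(-165) = 1095600 - 5*70*(-165) = 1095600 - 350*(-165) = 1095600 - 1*(-57750) = 1095600 + 57750 = 1153350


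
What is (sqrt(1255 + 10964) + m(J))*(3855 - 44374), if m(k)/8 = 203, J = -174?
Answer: -65802856 - 40519*sqrt(12219) ≈ -7.0282e+7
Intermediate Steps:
m(k) = 1624 (m(k) = 8*203 = 1624)
(sqrt(1255 + 10964) + m(J))*(3855 - 44374) = (sqrt(1255 + 10964) + 1624)*(3855 - 44374) = (sqrt(12219) + 1624)*(-40519) = (1624 + sqrt(12219))*(-40519) = -65802856 - 40519*sqrt(12219)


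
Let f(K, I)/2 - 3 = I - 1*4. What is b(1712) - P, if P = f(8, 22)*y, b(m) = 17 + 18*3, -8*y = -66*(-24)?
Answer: 8387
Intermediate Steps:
f(K, I) = -2 + 2*I (f(K, I) = 6 + 2*(I - 1*4) = 6 + 2*(I - 4) = 6 + 2*(-4 + I) = 6 + (-8 + 2*I) = -2 + 2*I)
y = -198 (y = -(-33)*(-24)/4 = -⅛*1584 = -198)
b(m) = 71 (b(m) = 17 + 54 = 71)
P = -8316 (P = (-2 + 2*22)*(-198) = (-2 + 44)*(-198) = 42*(-198) = -8316)
b(1712) - P = 71 - 1*(-8316) = 71 + 8316 = 8387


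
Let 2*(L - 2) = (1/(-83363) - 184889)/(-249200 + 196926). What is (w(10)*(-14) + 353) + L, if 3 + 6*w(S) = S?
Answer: 2225280146977/6536576193 ≈ 340.44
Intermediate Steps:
w(S) = -½ + S/6
L = 8210942889/2178858731 (L = 2 + ((1/(-83363) - 184889)/(-249200 + 196926))/2 = 2 + ((-1/83363 - 184889)/(-52274))/2 = 2 + (-15412901708/83363*(-1/52274))/2 = 2 + (½)*(7706450854/2178858731) = 2 + 3853225427/2178858731 = 8210942889/2178858731 ≈ 3.7685)
(w(10)*(-14) + 353) + L = ((-½ + (⅙)*10)*(-14) + 353) + 8210942889/2178858731 = ((-½ + 5/3)*(-14) + 353) + 8210942889/2178858731 = ((7/6)*(-14) + 353) + 8210942889/2178858731 = (-49/3 + 353) + 8210942889/2178858731 = 1010/3 + 8210942889/2178858731 = 2225280146977/6536576193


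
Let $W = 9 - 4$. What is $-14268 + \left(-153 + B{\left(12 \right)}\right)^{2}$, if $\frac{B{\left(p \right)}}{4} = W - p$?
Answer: $18493$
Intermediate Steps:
$W = 5$
$B{\left(p \right)} = 20 - 4 p$ ($B{\left(p \right)} = 4 \left(5 - p\right) = 20 - 4 p$)
$-14268 + \left(-153 + B{\left(12 \right)}\right)^{2} = -14268 + \left(-153 + \left(20 - 48\right)\right)^{2} = -14268 + \left(-153 - 28\right)^{2} = -14268 + \left(-181\right)^{2} = -14268 + 32761 = 18493$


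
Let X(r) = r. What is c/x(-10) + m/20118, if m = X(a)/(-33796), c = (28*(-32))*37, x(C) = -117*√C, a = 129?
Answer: -43/226635976 - 16576*I*√10/585 ≈ -1.8973e-7 - 89.603*I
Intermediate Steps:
c = -33152 (c = -896*37 = -33152)
m = -129/33796 (m = 129/(-33796) = 129*(-1/33796) = -129/33796 ≈ -0.0038170)
c/x(-10) + m/20118 = -33152*I*√10/1170 - 129/33796/20118 = -33152*I*√10/1170 - 129/33796*1/20118 = -33152*I*√10/1170 - 43/226635976 = -16576*I*√10/585 - 43/226635976 = -43/226635976 - 16576*I*√10/585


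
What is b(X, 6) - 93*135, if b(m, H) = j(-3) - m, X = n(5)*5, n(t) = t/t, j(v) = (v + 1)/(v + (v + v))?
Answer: -113038/9 ≈ -12560.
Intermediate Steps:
j(v) = (1 + v)/(3*v) (j(v) = (1 + v)/(v + 2*v) = (1 + v)/((3*v)) = (1 + v)*(1/(3*v)) = (1 + v)/(3*v))
n(t) = 1
X = 5 (X = 1*5 = 5)
b(m, H) = 2/9 - m (b(m, H) = (⅓)*(1 - 3)/(-3) - m = (⅓)*(-⅓)*(-2) - m = 2/9 - m)
b(X, 6) - 93*135 = (2/9 - 1*5) - 93*135 = (2/9 - 5) - 12555 = -43/9 - 12555 = -113038/9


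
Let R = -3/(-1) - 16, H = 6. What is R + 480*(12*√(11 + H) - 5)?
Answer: -2413 + 5760*√17 ≈ 21336.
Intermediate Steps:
R = -13 (R = -3*(-1) - 16 = 3 - 16 = -13)
R + 480*(12*√(11 + H) - 5) = -13 + 480*(12*√(11 + 6) - 5) = -13 + 480*(12*√17 - 5) = -13 + 480*(-5 + 12*√17) = -13 + (-2400 + 5760*√17) = -2413 + 5760*√17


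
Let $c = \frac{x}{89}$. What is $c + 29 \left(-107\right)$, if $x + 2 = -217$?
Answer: $- \frac{276386}{89} \approx -3105.5$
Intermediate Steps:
$x = -219$ ($x = -2 - 217 = -219$)
$c = - \frac{219}{89} \approx -2.4607$
$c + 29 \left(-107\right) = - \frac{219}{89} + 29 \left(-107\right) = - \frac{219}{89} - 3103 = - \frac{276386}{89}$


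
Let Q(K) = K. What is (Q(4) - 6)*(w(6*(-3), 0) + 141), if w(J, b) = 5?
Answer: -292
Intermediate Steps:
(Q(4) - 6)*(w(6*(-3), 0) + 141) = (4 - 6)*(5 + 141) = -2*146 = -292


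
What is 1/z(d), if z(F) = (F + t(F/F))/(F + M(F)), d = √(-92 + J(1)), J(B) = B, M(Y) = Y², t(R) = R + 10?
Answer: -455/106 + 51*I*√91/106 ≈ -4.2924 + 4.5897*I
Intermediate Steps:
t(R) = 10 + R
d = I*√91 (d = √(-92 + 1) = √(-91) = I*√91 ≈ 9.5394*I)
z(F) = (11 + F)/(F + F²) (z(F) = (F + (10 + F/F))/(F + F²) = (F + (10 + 1))/(F + F²) = (F + 11)/(F + F²) = (11 + F)/(F + F²))
1/z(d) = 1/((11 + I*√91)/(((I*√91))*(1 + I*√91))) = 1/((-I*√91/91)*(11 + I*√91)/(1 + I*√91)) = 1/(-I*√91*(11 + I*√91)/(91*(1 + I*√91))) = I*√91*(1 + I*√91)/(11 + I*√91)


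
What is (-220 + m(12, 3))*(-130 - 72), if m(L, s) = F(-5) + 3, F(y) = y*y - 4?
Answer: 39592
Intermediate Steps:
F(y) = -4 + y² (F(y) = y² - 4 = -4 + y²)
m(L, s) = 24 (m(L, s) = (-4 + (-5)²) + 3 = (-4 + 25) + 3 = 21 + 3 = 24)
(-220 + m(12, 3))*(-130 - 72) = (-220 + 24)*(-130 - 72) = -196*(-202) = 39592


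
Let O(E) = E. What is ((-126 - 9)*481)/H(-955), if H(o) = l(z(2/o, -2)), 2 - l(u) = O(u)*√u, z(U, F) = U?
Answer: -18852445974375/580655918 + 20670975*I*√1910/580655918 ≈ -32468.0 + 1.5558*I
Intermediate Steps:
l(u) = 2 - u^(3/2) (l(u) = 2 - u*√u = 2 - u^(3/2))
H(o) = 2 - 2*√2*(1/o)^(3/2) (H(o) = 2 - (2/o)^(3/2) = 2 - 2*√2*(1/o)^(3/2))
((-126 - 9)*481)/H(-955) = ((-126 - 9)*481)/(2 - 2*√2*√(1/(-955))/(-955)) = (-135*481)/(2 - 2*√2*(-1/955)*√(-1/955)) = -64935/(2 - 2*√2*(-1/955)*I*√955/955) = -64935/(2 + 2*I*√1910/912025)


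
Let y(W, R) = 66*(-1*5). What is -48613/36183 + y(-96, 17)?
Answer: -11989003/36183 ≈ -331.34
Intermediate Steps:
y(W, R) = -330 (y(W, R) = 66*(-5) = -330)
-48613/36183 + y(-96, 17) = -48613/36183 - 330 = -11989003/36183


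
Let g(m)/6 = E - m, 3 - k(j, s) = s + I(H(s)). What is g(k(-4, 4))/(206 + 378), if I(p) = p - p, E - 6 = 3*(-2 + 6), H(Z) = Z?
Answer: 57/292 ≈ 0.19521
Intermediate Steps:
E = 18 (E = 6 + 3*(-2 + 6) = 6 + 3*4 = 6 + 12 = 18)
I(p) = 0
k(j, s) = 3 - s (k(j, s) = 3 - (s + 0) = 3 - s)
g(m) = 108 - 6*m (g(m) = 6*(18 - m) = 108 - 6*m)
g(k(-4, 4))/(206 + 378) = (108 - 6*(3 - 1*4))/(206 + 378) = (108 - 6*(3 - 4))/584 = (108 - 6*(-1))*(1/584) = (108 + 6)*(1/584) = 114*(1/584) = 57/292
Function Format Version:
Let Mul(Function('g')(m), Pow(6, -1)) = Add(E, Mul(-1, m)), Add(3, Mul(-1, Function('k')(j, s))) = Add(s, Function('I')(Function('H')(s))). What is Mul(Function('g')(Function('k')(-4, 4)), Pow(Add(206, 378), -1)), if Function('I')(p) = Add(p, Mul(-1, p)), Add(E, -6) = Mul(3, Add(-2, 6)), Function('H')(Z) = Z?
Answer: Rational(57, 292) ≈ 0.19521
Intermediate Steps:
E = 18 (E = Add(6, Mul(3, Add(-2, 6))) = Add(6, Mul(3, 4)) = Add(6, 12) = 18)
Function('I')(p) = 0
Function('k')(j, s) = Add(3, Mul(-1, s)) (Function('k')(j, s) = Add(3, Mul(-1, Add(s, 0))) = Add(3, Mul(-1, s)))
Function('g')(m) = Add(108, Mul(-6, m)) (Function('g')(m) = Mul(6, Add(18, Mul(-1, m))) = Add(108, Mul(-6, m)))
Mul(Function('g')(Function('k')(-4, 4)), Pow(Add(206, 378), -1)) = Mul(Add(108, Mul(-6, Add(3, Mul(-1, 4)))), Pow(Add(206, 378), -1)) = Mul(Add(108, Mul(-6, Add(3, -4))), Pow(584, -1)) = Mul(Add(108, Mul(-6, -1)), Rational(1, 584)) = Mul(Add(108, 6), Rational(1, 584)) = Mul(114, Rational(1, 584)) = Rational(57, 292)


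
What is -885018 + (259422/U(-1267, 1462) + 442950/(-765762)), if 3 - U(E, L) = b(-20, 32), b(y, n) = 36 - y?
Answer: -6019579355477/6764231 ≈ -8.8991e+5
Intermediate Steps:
U(E, L) = -53 (U(E, L) = 3 - (36 - 1*(-20)) = 3 - (36 + 20) = 3 - 1*56 = 3 - 56 = -53)
-885018 + (259422/U(-1267, 1462) + 442950/(-765762)) = -885018 + (259422/(-53) + 442950/(-765762)) = -885018 + (259422*(-1/53) + 442950*(-1/765762)) = -885018 + (-259422/53 - 73825/127627) = -885018 - 33113164319/6764231 = -6019579355477/6764231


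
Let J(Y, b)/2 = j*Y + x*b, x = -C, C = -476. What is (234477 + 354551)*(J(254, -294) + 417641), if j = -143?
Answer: 38351024052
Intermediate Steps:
x = 476 (x = -1*(-476) = 476)
J(Y, b) = -286*Y + 952*b (J(Y, b) = 2*(-143*Y + 476*b) = -286*Y + 952*b)
(234477 + 354551)*(J(254, -294) + 417641) = (234477 + 354551)*((-286*254 + 952*(-294)) + 417641) = 589028*((-72644 - 279888) + 417641) = 589028*(-352532 + 417641) = 589028*65109 = 38351024052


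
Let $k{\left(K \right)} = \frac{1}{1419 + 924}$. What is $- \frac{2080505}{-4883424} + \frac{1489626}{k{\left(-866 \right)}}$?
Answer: $\frac{2434870824172991}{697632} \approx 3.4902 \cdot 10^{9}$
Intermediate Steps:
$k{\left(K \right)} = \frac{1}{2343}$
$- \frac{2080505}{-4883424} + \frac{1489626}{k{\left(-866 \right)}} = - \frac{2080505}{-4883424} + 1489626 \frac{1}{\frac{1}{2343}} = \left(-2080505\right) \left(- \frac{1}{4883424}\right) + 1489626 \cdot 2343 = \frac{297215}{697632} + 3490193718 = \frac{2434870824172991}{697632}$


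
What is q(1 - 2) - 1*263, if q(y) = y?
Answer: -264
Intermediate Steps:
q(1 - 2) - 1*263 = (1 - 2) - 1*263 = -1 - 263 = -264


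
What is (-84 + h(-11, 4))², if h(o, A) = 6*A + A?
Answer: 3136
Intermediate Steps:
h(o, A) = 7*A
(-84 + h(-11, 4))² = (-84 + 7*4)² = (-84 + 28)² = (-56)² = 3136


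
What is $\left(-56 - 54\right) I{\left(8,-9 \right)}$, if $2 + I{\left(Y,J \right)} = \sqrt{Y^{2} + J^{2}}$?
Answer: $220 - 110 \sqrt{145} \approx -1104.6$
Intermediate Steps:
$I{\left(Y,J \right)} = -2 + \sqrt{J^{2} + Y^{2}}$ ($I{\left(Y,J \right)} = -2 + \sqrt{Y^{2} + J^{2}} = -2 + \sqrt{J^{2} + Y^{2}}$)
$\left(-56 - 54\right) I{\left(8,-9 \right)} = \left(-56 - 54\right) \left(-2 + \sqrt{\left(-9\right)^{2} + 8^{2}}\right) = - 110 \left(-2 + \sqrt{81 + 64}\right) = - 110 \left(-2 + \sqrt{145}\right) = 220 - 110 \sqrt{145}$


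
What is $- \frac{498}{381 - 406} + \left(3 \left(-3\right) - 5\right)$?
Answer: $\frac{148}{25} \approx 5.92$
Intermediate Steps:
$- \frac{498}{381 - 406} + \left(3 \left(-3\right) - 5\right) = - \frac{498}{-25} - 14 = \left(-498\right) \left(- \frac{1}{25}\right) - 14 = \frac{498}{25} - 14 = \frac{148}{25}$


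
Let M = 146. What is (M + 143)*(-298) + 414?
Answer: -85708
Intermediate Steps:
(M + 143)*(-298) + 414 = (146 + 143)*(-298) + 414 = 289*(-298) + 414 = -86122 + 414 = -85708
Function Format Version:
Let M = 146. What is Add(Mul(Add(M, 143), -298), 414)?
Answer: -85708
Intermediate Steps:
Add(Mul(Add(M, 143), -298), 414) = Add(Mul(Add(146, 143), -298), 414) = Add(Mul(289, -298), 414) = Add(-86122, 414) = -85708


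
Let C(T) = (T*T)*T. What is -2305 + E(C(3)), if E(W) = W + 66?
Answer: -2212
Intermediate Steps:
C(T) = T³ (C(T) = T²*T = T³)
E(W) = 66 + W
-2305 + E(C(3)) = -2305 + (66 + 3³) = -2305 + (66 + 27) = -2305 + 93 = -2212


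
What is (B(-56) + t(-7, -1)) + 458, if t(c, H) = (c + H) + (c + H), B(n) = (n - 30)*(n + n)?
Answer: 10074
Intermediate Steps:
B(n) = 2*n*(-30 + n) (B(n) = (-30 + n)*(2*n) = 2*n*(-30 + n))
t(c, H) = 2*H + 2*c (t(c, H) = (H + c) + (H + c) = 2*H + 2*c)
(B(-56) + t(-7, -1)) + 458 = (2*(-56)*(-30 - 56) + (2*(-1) + 2*(-7))) + 458 = (2*(-56)*(-86) + (-2 - 14)) + 458 = (9632 - 16) + 458 = 9616 + 458 = 10074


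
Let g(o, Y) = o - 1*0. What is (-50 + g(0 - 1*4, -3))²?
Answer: 2916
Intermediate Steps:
g(o, Y) = o (g(o, Y) = o + 0 = o)
(-50 + g(0 - 1*4, -3))² = (-50 + (0 - 1*4))² = (-50 + (0 - 4))² = (-50 - 4)² = (-54)² = 2916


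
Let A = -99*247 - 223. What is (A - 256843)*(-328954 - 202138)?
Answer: 149512488748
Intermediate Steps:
A = -24676 (A = -24453 - 223 = -24676)
(A - 256843)*(-328954 - 202138) = (-24676 - 256843)*(-328954 - 202138) = -281519*(-531092) = 149512488748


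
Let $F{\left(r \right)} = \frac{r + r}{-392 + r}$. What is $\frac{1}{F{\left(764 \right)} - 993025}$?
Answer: $- \frac{93}{92350943} \approx -1.007 \cdot 10^{-6}$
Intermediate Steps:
$F{\left(r \right)} = \frac{2 r}{-392 + r}$
$\frac{1}{F{\left(764 \right)} - 993025} = \frac{1}{2 \cdot 764 \frac{1}{-392 + 764} - 993025} = \frac{1}{2 \cdot 764 \cdot \frac{1}{372} - 993025} = \frac{1}{\frac{382}{93} - 993025} = \frac{1}{- \frac{92350943}{93}} = - \frac{93}{92350943}$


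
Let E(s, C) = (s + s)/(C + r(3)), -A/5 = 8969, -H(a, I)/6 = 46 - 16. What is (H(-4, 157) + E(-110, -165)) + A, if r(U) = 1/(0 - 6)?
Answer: -44618455/991 ≈ -45024.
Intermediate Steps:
r(U) = -1/6 (r(U) = 1/(-6) = -1/6)
H(a, I) = -180 (H(a, I) = -6*(46 - 16) = -6*30 = -180)
A = -44845 (A = -5*8969 = -44845)
E(s, C) = 2*s/(-1/6 + C) (E(s, C) = (s + s)/(C - 1/6) = (2*s)/(-1/6 + C) = 2*s/(-1/6 + C))
(H(-4, 157) + E(-110, -165)) + A = (-180 + 12*(-110)/(-1 + 6*(-165))) - 44845 = (-180 + 12*(-110)/(-1 - 990)) - 44845 = (-180 + 12*(-110)/(-991)) - 44845 = (-180 + 12*(-110)*(-1/991)) - 44845 = (-180 + 1320/991) - 44845 = -177060/991 - 44845 = -44618455/991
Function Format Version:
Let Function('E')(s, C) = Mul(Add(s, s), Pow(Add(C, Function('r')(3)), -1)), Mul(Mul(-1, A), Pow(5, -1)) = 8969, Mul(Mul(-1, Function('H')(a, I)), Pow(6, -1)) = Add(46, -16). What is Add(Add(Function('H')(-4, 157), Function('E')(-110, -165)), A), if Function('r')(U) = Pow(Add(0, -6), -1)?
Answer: Rational(-44618455, 991) ≈ -45024.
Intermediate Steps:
Function('r')(U) = Rational(-1, 6) (Function('r')(U) = Pow(-6, -1) = Rational(-1, 6))
Function('H')(a, I) = -180 (Function('H')(a, I) = Mul(-6, Add(46, -16)) = Mul(-6, 30) = -180)
A = -44845 (A = Mul(-5, 8969) = -44845)
Function('E')(s, C) = Mul(2, s, Pow(Add(Rational(-1, 6), C), -1)) (Function('E')(s, C) = Mul(Add(s, s), Pow(Add(C, Rational(-1, 6)), -1)) = Mul(Mul(2, s), Pow(Add(Rational(-1, 6), C), -1)) = Mul(2, s, Pow(Add(Rational(-1, 6), C), -1)))
Add(Add(Function('H')(-4, 157), Function('E')(-110, -165)), A) = Add(Add(-180, Mul(12, -110, Pow(Add(-1, Mul(6, -165)), -1))), -44845) = Add(Add(-180, Mul(12, -110, Pow(Add(-1, -990), -1))), -44845) = Add(Add(-180, Mul(12, -110, Pow(-991, -1))), -44845) = Add(Add(-180, Mul(12, -110, Rational(-1, 991))), -44845) = Add(Add(-180, Rational(1320, 991)), -44845) = Add(Rational(-177060, 991), -44845) = Rational(-44618455, 991)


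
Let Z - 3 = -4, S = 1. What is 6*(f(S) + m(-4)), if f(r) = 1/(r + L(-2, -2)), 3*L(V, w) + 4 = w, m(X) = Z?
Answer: -12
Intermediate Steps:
Z = -1 (Z = 3 - 4 = -1)
m(X) = -1
L(V, w) = -4/3 + w/3
f(r) = 1/(-2 + r) (f(r) = 1/(r + (-4/3 + (1/3)*(-2))) = 1/(r + (-4/3 - 2/3)) = 1/(r - 2) = 1/(-2 + r))
6*(f(S) + m(-4)) = 6*(1/(-2 + 1) - 1) = 6*(1/(-1) - 1) = 6*(-1 - 1) = 6*(-2) = -12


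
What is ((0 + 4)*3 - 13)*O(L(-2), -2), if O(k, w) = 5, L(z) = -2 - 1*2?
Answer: -5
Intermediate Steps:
L(z) = -4 (L(z) = -2 - 2 = -4)
((0 + 4)*3 - 13)*O(L(-2), -2) = ((0 + 4)*3 - 13)*5 = (4*3 - 13)*5 = (12 - 13)*5 = -1*5 = -5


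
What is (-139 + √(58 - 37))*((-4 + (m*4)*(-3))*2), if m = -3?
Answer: -8896 + 64*√21 ≈ -8602.7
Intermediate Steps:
(-139 + √(58 - 37))*((-4 + (m*4)*(-3))*2) = (-139 + √(58 - 37))*((-4 - 3*4*(-3))*2) = (-139 + √21)*((-4 - 12*(-3))*2) = (-139 + √21)*((-4 + 36)*2) = (-139 + √21)*(32*2) = (-139 + √21)*64 = -8896 + 64*√21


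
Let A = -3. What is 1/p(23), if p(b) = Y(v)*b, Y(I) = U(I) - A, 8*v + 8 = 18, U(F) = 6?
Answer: 1/207 ≈ 0.0048309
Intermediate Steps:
v = 5/4 (v = -1 + (⅛)*18 = -1 + 9/4 = 5/4 ≈ 1.2500)
Y(I) = 9 (Y(I) = 6 - 1*(-3) = 6 + 3 = 9)
p(b) = 9*b
1/p(23) = 1/(9*23) = 1/207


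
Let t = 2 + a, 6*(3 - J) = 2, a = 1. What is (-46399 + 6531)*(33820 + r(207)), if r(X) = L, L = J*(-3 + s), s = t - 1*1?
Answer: -4044688336/3 ≈ -1.3482e+9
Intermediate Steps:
J = 8/3 (J = 3 - ⅙*2 = 3 - ⅓ = 8/3 ≈ 2.6667)
t = 3 (t = 2 + 1 = 3)
s = 2 (s = 3 - 1*1 = 3 - 1 = 2)
L = -8/3 (L = 8*(-3 + 2)/3 = (8/3)*(-1) = -8/3 ≈ -2.6667)
r(X) = -8/3
(-46399 + 6531)*(33820 + r(207)) = (-46399 + 6531)*(33820 - 8/3) = -39868*101452/3 = -4044688336/3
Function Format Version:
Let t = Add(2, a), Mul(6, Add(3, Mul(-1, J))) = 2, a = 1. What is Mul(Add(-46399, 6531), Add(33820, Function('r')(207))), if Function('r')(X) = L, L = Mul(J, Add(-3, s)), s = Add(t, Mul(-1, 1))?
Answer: Rational(-4044688336, 3) ≈ -1.3482e+9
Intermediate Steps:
J = Rational(8, 3) (J = Add(3, Mul(Rational(-1, 6), 2)) = Add(3, Rational(-1, 3)) = Rational(8, 3) ≈ 2.6667)
t = 3 (t = Add(2, 1) = 3)
s = 2 (s = Add(3, Mul(-1, 1)) = Add(3, -1) = 2)
L = Rational(-8, 3) (L = Mul(Rational(8, 3), Add(-3, 2)) = Mul(Rational(8, 3), -1) = Rational(-8, 3) ≈ -2.6667)
Function('r')(X) = Rational(-8, 3)
Mul(Add(-46399, 6531), Add(33820, Function('r')(207))) = Mul(Add(-46399, 6531), Add(33820, Rational(-8, 3))) = Mul(-39868, Rational(101452, 3)) = Rational(-4044688336, 3)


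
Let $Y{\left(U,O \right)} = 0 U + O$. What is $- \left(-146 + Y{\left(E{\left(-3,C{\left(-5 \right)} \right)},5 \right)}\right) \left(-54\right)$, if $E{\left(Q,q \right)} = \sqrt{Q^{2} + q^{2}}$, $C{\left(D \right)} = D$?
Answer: $-7614$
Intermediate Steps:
$Y{\left(U,O \right)} = O$ ($Y{\left(U,O \right)} = 0 + O = O$)
$- \left(-146 + Y{\left(E{\left(-3,C{\left(-5 \right)} \right)},5 \right)}\right) \left(-54\right) = - \left(-146 + 5\right) \left(-54\right) = - \left(-141\right) \left(-54\right) = \left(-1\right) 7614 = -7614$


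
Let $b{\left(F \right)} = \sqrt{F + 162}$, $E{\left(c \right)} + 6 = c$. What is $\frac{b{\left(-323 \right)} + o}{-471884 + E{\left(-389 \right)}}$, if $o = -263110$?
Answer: $\frac{263110}{472279} - \frac{i \sqrt{161}}{472279} \approx 0.55711 - 2.6867 \cdot 10^{-5} i$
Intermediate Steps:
$E{\left(c \right)} = -6 + c$
$b{\left(F \right)} = \sqrt{162 + F}$
$\frac{b{\left(-323 \right)} + o}{-471884 + E{\left(-389 \right)}} = \frac{\sqrt{162 - 323} - 263110}{-471884 - 395} = \frac{\sqrt{-161} - 263110}{-471884 - 395} = \frac{i \sqrt{161} - 263110}{-472279} = \left(-263110 + i \sqrt{161}\right) \left(- \frac{1}{472279}\right) = \frac{263110}{472279} - \frac{i \sqrt{161}}{472279}$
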